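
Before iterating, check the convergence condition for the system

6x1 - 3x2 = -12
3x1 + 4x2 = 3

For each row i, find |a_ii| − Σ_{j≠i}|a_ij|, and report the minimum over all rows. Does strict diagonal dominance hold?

row 1: |6| − (3) = 3
row 2: |4| − (3) = 1
minimum over rows = 1 → strictly diagonally dominant (convergence guaranteed)

1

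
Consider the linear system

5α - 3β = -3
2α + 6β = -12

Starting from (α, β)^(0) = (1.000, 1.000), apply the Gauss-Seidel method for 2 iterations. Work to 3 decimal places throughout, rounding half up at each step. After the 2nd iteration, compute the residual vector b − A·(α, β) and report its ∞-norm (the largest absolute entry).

Iteration 1:
  α = (-3 - (-3)·1.000) / (5) = 0.000
  β = (-12 - (2)·0.000) / (6) = -2.000
Iteration 2:
  α = (-3 - (-3)·-2.000) / (5) = -1.800
  β = (-12 - (2)·-1.800) / (6) = -1.400
Residual b − A·x = (1.800, 0.000); ∞-norm = 1.800

1.800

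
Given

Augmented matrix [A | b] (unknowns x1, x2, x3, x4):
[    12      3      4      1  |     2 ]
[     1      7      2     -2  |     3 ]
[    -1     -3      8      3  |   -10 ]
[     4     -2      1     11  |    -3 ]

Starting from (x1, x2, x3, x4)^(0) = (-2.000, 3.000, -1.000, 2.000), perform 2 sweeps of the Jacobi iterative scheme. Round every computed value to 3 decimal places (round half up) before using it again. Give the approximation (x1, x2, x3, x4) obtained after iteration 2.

Iteration 1:
  x1 = (2 - (3)·3.000 - (4)·-1.000 - (1)·2.000) / (12) = -0.417
  x2 = (3 - (1)·-2.000 - (2)·-1.000 - (-2)·2.000) / (7) = 1.571
  x3 = (-10 - (-1)·-2.000 - (-3)·3.000 - (3)·2.000) / (8) = -1.125
  x4 = (-3 - (4)·-2.000 - (-2)·3.000 - (1)·-1.000) / (11) = 1.091
Iteration 2:
  x1 = (2 - (3)·1.571 - (4)·-1.125 - (1)·1.091) / (12) = 0.058
  x2 = (3 - (1)·-0.417 - (2)·-1.125 - (-2)·1.091) / (7) = 1.121
  x3 = (-10 - (-1)·-0.417 - (-3)·1.571 - (3)·1.091) / (8) = -1.122
  x4 = (-3 - (4)·-0.417 - (-2)·1.571 - (1)·-1.125) / (11) = 0.267

(0.058, 1.121, -1.122, 0.267)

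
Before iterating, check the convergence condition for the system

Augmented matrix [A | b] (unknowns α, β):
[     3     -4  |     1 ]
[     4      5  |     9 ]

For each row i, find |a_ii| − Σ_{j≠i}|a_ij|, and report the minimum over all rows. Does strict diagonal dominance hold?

-1

row 1: |3| − (4) = -1
row 2: |5| − (4) = 1
minimum over rows = -1 → not strictly diagonally dominant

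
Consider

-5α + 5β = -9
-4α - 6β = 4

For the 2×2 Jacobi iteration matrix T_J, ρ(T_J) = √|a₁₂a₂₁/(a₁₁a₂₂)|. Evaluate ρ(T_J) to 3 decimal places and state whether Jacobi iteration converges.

a₁₂a₂₁/(a₁₁a₂₂) = (5)·(-4) / ((-5)·(-6)) = -0.666667
ρ = √|-0.666667| = √0.666667 = 0.816
ρ < 1, so Jacobi converges

0.816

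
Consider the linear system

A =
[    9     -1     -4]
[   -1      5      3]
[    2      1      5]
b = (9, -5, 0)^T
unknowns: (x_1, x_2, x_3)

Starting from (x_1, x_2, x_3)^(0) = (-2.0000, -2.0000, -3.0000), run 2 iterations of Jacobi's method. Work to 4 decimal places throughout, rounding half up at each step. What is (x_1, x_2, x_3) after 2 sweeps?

Iteration 1:
  x_1 = (9 - (-1)·-2.0000 - (-4)·-3.0000) / (9) = -0.5556
  x_2 = (-5 - (-1)·-2.0000 - (3)·-3.0000) / (5) = 0.4000
  x_3 = (0 - (2)·-2.0000 - (1)·-2.0000) / (5) = 1.2000
Iteration 2:
  x_1 = (9 - (-1)·0.4000 - (-4)·1.2000) / (9) = 1.5778
  x_2 = (-5 - (-1)·-0.5556 - (3)·1.2000) / (5) = -1.8311
  x_3 = (0 - (2)·-0.5556 - (1)·0.4000) / (5) = 0.1422

(1.5778, -1.8311, 0.1422)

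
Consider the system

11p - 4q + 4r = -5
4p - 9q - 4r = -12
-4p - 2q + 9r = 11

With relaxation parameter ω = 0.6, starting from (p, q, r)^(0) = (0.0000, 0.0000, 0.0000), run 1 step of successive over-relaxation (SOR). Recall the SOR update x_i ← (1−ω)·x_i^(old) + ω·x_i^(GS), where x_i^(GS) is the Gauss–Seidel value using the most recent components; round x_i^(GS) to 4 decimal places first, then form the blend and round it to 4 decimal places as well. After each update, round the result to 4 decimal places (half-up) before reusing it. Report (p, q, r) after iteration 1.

(-0.2727, 0.7273, 0.7576)

Iteration 1:
  p: GS value = (-5 - (-4)·0.0000 - (4)·0.0000) / (11) = -0.4545;  p ← (1−ω)·0.0000 + ω·-0.4545 = -0.2727
  q: GS value = (-12 - (4)·-0.2727 - (-4)·0.0000) / (-9) = 1.2121;  q ← (1−ω)·0.0000 + ω·1.2121 = 0.7273
  r: GS value = (11 - (-4)·-0.2727 - (-2)·0.7273) / (9) = 1.2626;  r ← (1−ω)·0.0000 + ω·1.2626 = 0.7576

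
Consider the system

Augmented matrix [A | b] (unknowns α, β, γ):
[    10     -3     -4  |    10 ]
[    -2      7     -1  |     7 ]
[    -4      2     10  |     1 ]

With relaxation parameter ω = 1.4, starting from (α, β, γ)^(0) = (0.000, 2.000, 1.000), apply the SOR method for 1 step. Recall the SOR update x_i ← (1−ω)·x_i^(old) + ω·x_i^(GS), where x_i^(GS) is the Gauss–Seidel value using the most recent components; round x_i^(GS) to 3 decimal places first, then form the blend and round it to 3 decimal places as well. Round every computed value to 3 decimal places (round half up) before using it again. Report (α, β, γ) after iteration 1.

(2.800, 1.920, 0.770)

Iteration 1:
  α: GS value = (10 - (-3)·2.000 - (-4)·1.000) / (10) = 2.000;  α ← (1−ω)·0.000 + ω·2.000 = 2.800
  β: GS value = (7 - (-2)·2.800 - (-1)·1.000) / (7) = 1.943;  β ← (1−ω)·2.000 + ω·1.943 = 1.920
  γ: GS value = (1 - (-4)·2.800 - (2)·1.920) / (10) = 0.836;  γ ← (1−ω)·1.000 + ω·0.836 = 0.770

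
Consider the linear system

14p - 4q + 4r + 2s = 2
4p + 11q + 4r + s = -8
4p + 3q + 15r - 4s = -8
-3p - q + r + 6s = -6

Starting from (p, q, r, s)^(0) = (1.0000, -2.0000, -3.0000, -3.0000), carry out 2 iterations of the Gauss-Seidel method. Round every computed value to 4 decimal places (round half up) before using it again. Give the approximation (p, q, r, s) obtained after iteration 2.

Iteration 1:
  p = (2 - (-4)·-2.0000 - (4)·-3.0000 - (2)·-3.0000) / (14) = 0.8571
  q = (-8 - (4)·0.8571 - (4)·-3.0000 - (1)·-3.0000) / (11) = 0.3247
  r = (-8 - (4)·0.8571 - (3)·0.3247 - (-4)·-3.0000) / (15) = -1.6268
  s = (-6 - (-3)·0.8571 - (-1)·0.3247 - (1)·-1.6268) / (6) = -0.2462
Iteration 2:
  p = (2 - (-4)·0.3247 - (4)·-1.6268 - (2)·-0.2462) / (14) = 0.7356
  q = (-8 - (4)·0.7356 - (4)·-1.6268 - (1)·-0.2462) / (11) = -0.3808
  r = (-8 - (4)·0.7356 - (3)·-0.3808 - (-4)·-0.2462) / (15) = -0.7190
  s = (-6 - (-3)·0.7356 - (-1)·-0.3808 - (1)·-0.7190) / (6) = -0.5758

(0.7356, -0.3808, -0.7190, -0.5758)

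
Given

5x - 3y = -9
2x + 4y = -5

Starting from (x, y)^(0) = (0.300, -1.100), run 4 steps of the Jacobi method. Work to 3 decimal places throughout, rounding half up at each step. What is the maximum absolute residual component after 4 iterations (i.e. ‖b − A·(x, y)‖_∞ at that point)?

1.242

Iteration 1:
  x = (-9 - (-3)·-1.100) / (5) = -2.460
  y = (-5 - (2)·0.300) / (4) = -1.400
Iteration 2:
  x = (-9 - (-3)·-1.400) / (5) = -2.640
  y = (-5 - (2)·-2.460) / (4) = -0.020
Iteration 3:
  x = (-9 - (-3)·-0.020) / (5) = -1.812
  y = (-5 - (2)·-2.640) / (4) = 0.070
Iteration 4:
  x = (-9 - (-3)·0.070) / (5) = -1.758
  y = (-5 - (2)·-1.812) / (4) = -0.344
Residual b − A·x = (-1.242, -0.108); ∞-norm = 1.242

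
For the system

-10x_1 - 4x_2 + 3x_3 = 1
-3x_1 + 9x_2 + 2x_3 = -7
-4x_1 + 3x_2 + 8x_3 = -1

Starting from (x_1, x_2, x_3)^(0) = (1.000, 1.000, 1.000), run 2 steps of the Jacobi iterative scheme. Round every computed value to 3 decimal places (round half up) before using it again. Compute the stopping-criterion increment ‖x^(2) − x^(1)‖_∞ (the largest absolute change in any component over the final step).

Iteration 1:
  x_1 = (1 - (-4)·1.000 - (3)·1.000) / (-10) = -0.200
  x_2 = (-7 - (-3)·1.000 - (2)·1.000) / (9) = -0.667
  x_3 = (-1 - (-4)·1.000 - (3)·1.000) / (8) = 0.000
Iteration 2:
  x_1 = (1 - (-4)·-0.667 - (3)·0.000) / (-10) = 0.167
  x_2 = (-7 - (-3)·-0.200 - (2)·0.000) / (9) = -0.844
  x_3 = (-1 - (-4)·-0.200 - (3)·-0.667) / (8) = 0.025
Change: (0.367, -0.177, 0.025) → max |·| = 0.367

0.367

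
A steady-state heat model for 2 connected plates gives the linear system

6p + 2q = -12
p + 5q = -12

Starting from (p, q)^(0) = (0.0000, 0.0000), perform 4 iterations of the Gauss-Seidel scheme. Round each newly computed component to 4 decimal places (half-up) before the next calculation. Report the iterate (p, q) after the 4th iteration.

Iteration 1:
  p = (-12 - (2)·0.0000) / (6) = -2.0000
  q = (-12 - (1)·-2.0000) / (5) = -2.0000
Iteration 2:
  p = (-12 - (2)·-2.0000) / (6) = -1.3333
  q = (-12 - (1)·-1.3333) / (5) = -2.1333
Iteration 3:
  p = (-12 - (2)·-2.1333) / (6) = -1.2889
  q = (-12 - (1)·-1.2889) / (5) = -2.1422
Iteration 4:
  p = (-12 - (2)·-2.1422) / (6) = -1.2859
  q = (-12 - (1)·-1.2859) / (5) = -2.1428

(-1.2859, -2.1428)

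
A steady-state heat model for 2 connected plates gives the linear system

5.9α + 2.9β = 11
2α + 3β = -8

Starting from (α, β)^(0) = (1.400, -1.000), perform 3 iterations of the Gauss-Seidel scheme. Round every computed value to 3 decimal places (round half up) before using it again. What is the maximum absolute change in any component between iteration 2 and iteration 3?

Iteration 1:
  α = (11 - (2.9)·-1.000) / (5.9) = 2.356
  β = (-8 - (2)·2.356) / (3) = -4.237
Iteration 2:
  α = (11 - (2.9)·-4.237) / (5.9) = 3.947
  β = (-8 - (2)·3.947) / (3) = -5.298
Iteration 3:
  α = (11 - (2.9)·-5.298) / (5.9) = 4.469
  β = (-8 - (2)·4.469) / (3) = -5.646
Change: (0.522, -0.348) → max |·| = 0.522

0.522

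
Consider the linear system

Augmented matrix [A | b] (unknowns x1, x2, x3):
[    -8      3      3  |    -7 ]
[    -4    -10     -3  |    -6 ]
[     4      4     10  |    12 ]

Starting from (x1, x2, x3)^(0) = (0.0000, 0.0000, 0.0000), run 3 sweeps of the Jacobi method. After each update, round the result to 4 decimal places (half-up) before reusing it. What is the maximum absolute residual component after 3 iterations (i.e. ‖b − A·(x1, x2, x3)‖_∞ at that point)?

Iteration 1:
  x1 = (-7 - (3)·0.0000 - (3)·0.0000) / (-8) = 0.8750
  x2 = (-6 - (-4)·0.0000 - (-3)·0.0000) / (-10) = 0.6000
  x3 = (12 - (4)·0.0000 - (4)·0.0000) / (10) = 1.2000
Iteration 2:
  x1 = (-7 - (3)·0.6000 - (3)·1.2000) / (-8) = 1.5500
  x2 = (-6 - (-4)·0.8750 - (-3)·1.2000) / (-10) = -0.1100
  x3 = (12 - (4)·0.8750 - (4)·0.6000) / (10) = 0.6100
Iteration 3:
  x1 = (-7 - (3)·-0.1100 - (3)·0.6100) / (-8) = 1.0625
  x2 = (-6 - (-4)·1.5500 - (-3)·0.6100) / (-10) = -0.2030
  x3 = (12 - (4)·1.5500 - (4)·-0.1100) / (10) = 0.6240
Residual b − A·x = (0.2370, -1.9080, 2.3220); ∞-norm = 2.3220

2.3220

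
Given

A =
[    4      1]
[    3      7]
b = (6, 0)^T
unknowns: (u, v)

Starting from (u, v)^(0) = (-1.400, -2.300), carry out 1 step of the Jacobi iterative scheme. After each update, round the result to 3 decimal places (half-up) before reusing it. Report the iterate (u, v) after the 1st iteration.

Iteration 1:
  u = (6 - (1)·-2.300) / (4) = 2.075
  v = (0 - (3)·-1.400) / (7) = 0.600

(2.075, 0.600)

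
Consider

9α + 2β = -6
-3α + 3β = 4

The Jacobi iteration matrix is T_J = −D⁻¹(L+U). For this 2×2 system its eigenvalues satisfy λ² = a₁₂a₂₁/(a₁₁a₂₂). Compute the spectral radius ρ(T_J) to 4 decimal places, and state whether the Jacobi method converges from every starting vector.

a₁₂a₂₁/(a₁₁a₂₂) = (2)·(-3) / ((9)·(3)) = -0.222222
ρ = √|-0.222222| = √0.222222 = 0.4714
ρ < 1, so Jacobi converges

0.4714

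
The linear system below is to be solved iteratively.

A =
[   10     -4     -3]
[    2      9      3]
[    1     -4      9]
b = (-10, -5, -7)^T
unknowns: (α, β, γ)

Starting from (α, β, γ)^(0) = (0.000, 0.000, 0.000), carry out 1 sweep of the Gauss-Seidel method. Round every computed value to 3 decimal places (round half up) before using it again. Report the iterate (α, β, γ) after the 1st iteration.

(-1.000, -0.333, -0.815)

Iteration 1:
  α = (-10 - (-4)·0.000 - (-3)·0.000) / (10) = -1.000
  β = (-5 - (2)·-1.000 - (3)·0.000) / (9) = -0.333
  γ = (-7 - (1)·-1.000 - (-4)·-0.333) / (9) = -0.815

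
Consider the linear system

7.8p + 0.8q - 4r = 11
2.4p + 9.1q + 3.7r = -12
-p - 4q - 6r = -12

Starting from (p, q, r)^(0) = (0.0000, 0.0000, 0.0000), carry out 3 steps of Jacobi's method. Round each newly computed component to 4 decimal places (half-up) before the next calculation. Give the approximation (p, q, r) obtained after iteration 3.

(3.0230, -3.0718, 3.2407)

Iteration 1:
  p = (11 - (0.8)·0.0000 - (-4)·0.0000) / (7.8) = 1.4103
  q = (-12 - (2.4)·0.0000 - (3.7)·0.0000) / (9.1) = -1.3187
  r = (-12 - (-1)·0.0000 - (-4)·0.0000) / (-6) = 2.0000
Iteration 2:
  p = (11 - (0.8)·-1.3187 - (-4)·2.0000) / (7.8) = 2.5711
  q = (-12 - (2.4)·1.4103 - (3.7)·2.0000) / (9.1) = -2.5038
  r = (-12 - (-1)·1.4103 - (-4)·-1.3187) / (-6) = 2.6441
Iteration 3:
  p = (11 - (0.8)·-2.5038 - (-4)·2.6441) / (7.8) = 3.0230
  q = (-12 - (2.4)·2.5711 - (3.7)·2.6441) / (9.1) = -3.0718
  r = (-12 - (-1)·2.5711 - (-4)·-2.5038) / (-6) = 3.2407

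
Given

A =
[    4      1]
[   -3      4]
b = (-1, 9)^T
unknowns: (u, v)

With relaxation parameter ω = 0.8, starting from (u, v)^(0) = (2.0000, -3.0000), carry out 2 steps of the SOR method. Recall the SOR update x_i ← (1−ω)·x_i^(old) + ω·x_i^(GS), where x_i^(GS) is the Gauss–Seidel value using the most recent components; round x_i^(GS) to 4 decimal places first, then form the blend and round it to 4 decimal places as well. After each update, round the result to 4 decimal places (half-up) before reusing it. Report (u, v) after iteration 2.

(-0.3760, 1.9104)

Iteration 1:
  u: GS value = (-1 - (1)·-3.0000) / (4) = 0.5000;  u ← (1−ω)·2.0000 + ω·0.5000 = 0.8000
  v: GS value = (9 - (-3)·0.8000) / (4) = 2.8500;  v ← (1−ω)·-3.0000 + ω·2.8500 = 1.6800
Iteration 2:
  u: GS value = (-1 - (1)·1.6800) / (4) = -0.6700;  u ← (1−ω)·0.8000 + ω·-0.6700 = -0.3760
  v: GS value = (9 - (-3)·-0.3760) / (4) = 1.9680;  v ← (1−ω)·1.6800 + ω·1.9680 = 1.9104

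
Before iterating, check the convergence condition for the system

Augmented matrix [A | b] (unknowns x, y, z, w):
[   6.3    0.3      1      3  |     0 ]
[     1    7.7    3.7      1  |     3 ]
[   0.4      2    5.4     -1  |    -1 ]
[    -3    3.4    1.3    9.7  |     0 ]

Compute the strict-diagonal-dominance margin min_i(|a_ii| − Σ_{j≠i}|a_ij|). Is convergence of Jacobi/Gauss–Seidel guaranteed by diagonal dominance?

row 1: |6.3| − (0.3+1+3) = 2
row 2: |7.7| − (1+3.7+1) = 2
row 3: |5.4| − (0.4+2+1) = 2
row 4: |9.7| − (3+3.4+1.3) = 2
minimum over rows = 2 → strictly diagonally dominant (convergence guaranteed)

2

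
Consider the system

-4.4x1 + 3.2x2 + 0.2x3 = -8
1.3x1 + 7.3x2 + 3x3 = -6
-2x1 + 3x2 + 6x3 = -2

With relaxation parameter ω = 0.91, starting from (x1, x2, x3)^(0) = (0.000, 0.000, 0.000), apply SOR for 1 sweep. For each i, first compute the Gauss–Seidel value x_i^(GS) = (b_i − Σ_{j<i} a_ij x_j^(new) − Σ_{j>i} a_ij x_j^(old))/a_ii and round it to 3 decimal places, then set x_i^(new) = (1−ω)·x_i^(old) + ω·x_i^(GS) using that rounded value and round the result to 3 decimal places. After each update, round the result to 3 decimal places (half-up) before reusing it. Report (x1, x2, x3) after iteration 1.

(1.654, -1.016, 0.661)

Iteration 1:
  x1: GS value = (-8 - (3.2)·0.000 - (0.2)·0.000) / (-4.4) = 1.818;  x1 ← (1−ω)·0.000 + ω·1.818 = 1.654
  x2: GS value = (-6 - (1.3)·1.654 - (3)·0.000) / (7.3) = -1.116;  x2 ← (1−ω)·0.000 + ω·-1.116 = -1.016
  x3: GS value = (-2 - (-2)·1.654 - (3)·-1.016) / (6) = 0.726;  x3 ← (1−ω)·0.000 + ω·0.726 = 0.661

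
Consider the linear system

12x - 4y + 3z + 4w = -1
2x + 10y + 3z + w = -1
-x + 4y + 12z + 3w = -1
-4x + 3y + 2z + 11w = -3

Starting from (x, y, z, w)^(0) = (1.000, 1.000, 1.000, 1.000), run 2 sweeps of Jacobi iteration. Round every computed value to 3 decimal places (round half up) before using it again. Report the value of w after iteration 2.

-0.097

Iteration 1:
  x = (-1 - (-4)·1.000 - (3)·1.000 - (4)·1.000) / (12) = -0.333
  y = (-1 - (2)·1.000 - (3)·1.000 - (1)·1.000) / (10) = -0.700
  z = (-1 - (-1)·1.000 - (4)·1.000 - (3)·1.000) / (12) = -0.583
  w = (-3 - (-4)·1.000 - (3)·1.000 - (2)·1.000) / (11) = -0.364
Iteration 2:
  x = (-1 - (-4)·-0.700 - (3)·-0.583 - (4)·-0.364) / (12) = -0.050
  y = (-1 - (2)·-0.333 - (3)·-0.583 - (1)·-0.364) / (10) = 0.178
  z = (-1 - (-1)·-0.333 - (4)·-0.700 - (3)·-0.364) / (12) = 0.213
  w = (-3 - (-4)·-0.333 - (3)·-0.700 - (2)·-0.583) / (11) = -0.097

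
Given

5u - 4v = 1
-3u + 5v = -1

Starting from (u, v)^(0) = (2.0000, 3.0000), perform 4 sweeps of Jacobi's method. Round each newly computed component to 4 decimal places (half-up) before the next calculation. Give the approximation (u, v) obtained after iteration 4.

Iteration 1:
  u = (1 - (-4)·3.0000) / (5) = 2.6000
  v = (-1 - (-3)·2.0000) / (5) = 1.0000
Iteration 2:
  u = (1 - (-4)·1.0000) / (5) = 1.0000
  v = (-1 - (-3)·2.6000) / (5) = 1.3600
Iteration 3:
  u = (1 - (-4)·1.3600) / (5) = 1.2880
  v = (-1 - (-3)·1.0000) / (5) = 0.4000
Iteration 4:
  u = (1 - (-4)·0.4000) / (5) = 0.5200
  v = (-1 - (-3)·1.2880) / (5) = 0.5728

(0.5200, 0.5728)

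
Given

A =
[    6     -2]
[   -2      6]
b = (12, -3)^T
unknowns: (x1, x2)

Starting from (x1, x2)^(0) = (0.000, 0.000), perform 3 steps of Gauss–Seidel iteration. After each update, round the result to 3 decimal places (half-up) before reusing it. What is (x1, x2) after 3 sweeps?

Iteration 1:
  x1 = (12 - (-2)·0.000) / (6) = 2.000
  x2 = (-3 - (-2)·2.000) / (6) = 0.167
Iteration 2:
  x1 = (12 - (-2)·0.167) / (6) = 2.056
  x2 = (-3 - (-2)·2.056) / (6) = 0.185
Iteration 3:
  x1 = (12 - (-2)·0.185) / (6) = 2.062
  x2 = (-3 - (-2)·2.062) / (6) = 0.187

(2.062, 0.187)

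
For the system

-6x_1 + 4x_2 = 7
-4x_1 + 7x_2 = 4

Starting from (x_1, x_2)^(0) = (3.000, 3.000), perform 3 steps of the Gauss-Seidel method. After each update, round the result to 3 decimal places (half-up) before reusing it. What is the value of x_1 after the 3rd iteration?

Iteration 1:
  x_1 = (7 - (4)·3.000) / (-6) = 0.833
  x_2 = (4 - (-4)·0.833) / (7) = 1.047
Iteration 2:
  x_1 = (7 - (4)·1.047) / (-6) = -0.469
  x_2 = (4 - (-4)·-0.469) / (7) = 0.303
Iteration 3:
  x_1 = (7 - (4)·0.303) / (-6) = -0.965
  x_2 = (4 - (-4)·-0.965) / (7) = 0.020

-0.965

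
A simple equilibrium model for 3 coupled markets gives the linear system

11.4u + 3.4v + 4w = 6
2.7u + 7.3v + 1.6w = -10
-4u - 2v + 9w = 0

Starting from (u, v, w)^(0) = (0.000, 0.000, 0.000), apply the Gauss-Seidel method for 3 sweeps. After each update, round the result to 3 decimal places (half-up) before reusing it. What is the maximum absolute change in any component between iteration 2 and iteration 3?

Iteration 1:
  u = (6 - (3.4)·0.000 - (4)·0.000) / (11.4) = 0.526
  v = (-10 - (2.7)·0.526 - (1.6)·0.000) / (7.3) = -1.564
  w = (0 - (-4)·0.526 - (-2)·-1.564) / (9) = -0.114
Iteration 2:
  u = (6 - (3.4)·-1.564 - (4)·-0.114) / (11.4) = 1.033
  v = (-10 - (2.7)·1.033 - (1.6)·-0.114) / (7.3) = -1.727
  w = (0 - (-4)·1.033 - (-2)·-1.727) / (9) = 0.075
Iteration 3:
  u = (6 - (3.4)·-1.727 - (4)·0.075) / (11.4) = 1.015
  v = (-10 - (2.7)·1.015 - (1.6)·0.075) / (7.3) = -1.762
  w = (0 - (-4)·1.015 - (-2)·-1.762) / (9) = 0.060
Change: (-0.018, -0.035, -0.015) → max |·| = 0.035

0.035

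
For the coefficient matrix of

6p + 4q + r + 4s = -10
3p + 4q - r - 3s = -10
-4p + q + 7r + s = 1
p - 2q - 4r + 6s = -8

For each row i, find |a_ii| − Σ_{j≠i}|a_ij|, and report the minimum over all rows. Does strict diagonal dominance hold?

row 1: |6| − (4+1+4) = -3
row 2: |4| − (3+1+3) = -3
row 3: |7| − (4+1+1) = 1
row 4: |6| − (1+2+4) = -1
minimum over rows = -3 → not strictly diagonally dominant

-3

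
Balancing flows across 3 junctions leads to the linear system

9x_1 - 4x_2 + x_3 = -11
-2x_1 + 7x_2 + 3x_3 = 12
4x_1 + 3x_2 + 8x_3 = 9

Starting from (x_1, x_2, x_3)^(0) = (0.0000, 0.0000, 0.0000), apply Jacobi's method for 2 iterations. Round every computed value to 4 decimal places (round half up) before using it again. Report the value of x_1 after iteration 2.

Iteration 1:
  x_1 = (-11 - (-4)·0.0000 - (1)·0.0000) / (9) = -1.2222
  x_2 = (12 - (-2)·0.0000 - (3)·0.0000) / (7) = 1.7143
  x_3 = (9 - (4)·0.0000 - (3)·0.0000) / (8) = 1.1250
Iteration 2:
  x_1 = (-11 - (-4)·1.7143 - (1)·1.1250) / (9) = -0.5853
  x_2 = (12 - (-2)·-1.2222 - (3)·1.1250) / (7) = 0.8829
  x_3 = (9 - (4)·-1.2222 - (3)·1.7143) / (8) = 1.0932

-0.5853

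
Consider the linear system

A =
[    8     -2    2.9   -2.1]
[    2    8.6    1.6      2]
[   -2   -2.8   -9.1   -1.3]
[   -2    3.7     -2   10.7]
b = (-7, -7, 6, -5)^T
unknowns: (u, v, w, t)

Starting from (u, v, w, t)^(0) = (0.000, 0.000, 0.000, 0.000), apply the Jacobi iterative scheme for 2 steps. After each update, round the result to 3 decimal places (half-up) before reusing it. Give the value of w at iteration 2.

Iteration 1:
  u = (-7 - (-2)·0.000 - (2.9)·0.000 - (-2.1)·0.000) / (8) = -0.875
  v = (-7 - (2)·0.000 - (1.6)·0.000 - (2)·0.000) / (8.6) = -0.814
  w = (6 - (-2)·0.000 - (-2.8)·0.000 - (-1.3)·0.000) / (-9.1) = -0.659
  t = (-5 - (-2)·0.000 - (3.7)·0.000 - (-2)·0.000) / (10.7) = -0.467
Iteration 2:
  u = (-7 - (-2)·-0.814 - (2.9)·-0.659 - (-2.1)·-0.467) / (8) = -0.962
  v = (-7 - (2)·-0.875 - (1.6)·-0.659 - (2)·-0.467) / (8.6) = -0.379
  w = (6 - (-2)·-0.875 - (-2.8)·-0.814 - (-1.3)·-0.467) / (-9.1) = -0.150
  t = (-5 - (-2)·-0.875 - (3.7)·-0.814 - (-2)·-0.659) / (10.7) = -0.473

-0.150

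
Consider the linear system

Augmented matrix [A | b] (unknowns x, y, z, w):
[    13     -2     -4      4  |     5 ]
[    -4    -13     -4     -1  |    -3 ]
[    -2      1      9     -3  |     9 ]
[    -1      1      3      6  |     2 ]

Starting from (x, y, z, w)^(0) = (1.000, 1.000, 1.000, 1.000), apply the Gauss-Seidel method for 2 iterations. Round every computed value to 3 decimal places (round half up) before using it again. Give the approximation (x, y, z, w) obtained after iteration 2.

Iteration 1:
  x = (5 - (-2)·1.000 - (-4)·1.000 - (4)·1.000) / (13) = 0.538
  y = (-3 - (-4)·0.538 - (-4)·1.000 - (-1)·1.000) / (-13) = -0.319
  z = (9 - (-2)·0.538 - (1)·-0.319 - (-3)·1.000) / (9) = 1.488
  w = (2 - (-1)·0.538 - (1)·-0.319 - (3)·1.488) / (6) = -0.268
Iteration 2:
  x = (5 - (-2)·-0.319 - (-4)·1.488 - (4)·-0.268) / (13) = 0.876
  y = (-3 - (-4)·0.876 - (-4)·1.488 - (-1)·-0.268) / (-13) = -0.476
  z = (9 - (-2)·0.876 - (1)·-0.476 - (-3)·-0.268) / (9) = 1.158
  w = (2 - (-1)·0.876 - (1)·-0.476 - (3)·1.158) / (6) = -0.020

(0.876, -0.476, 1.158, -0.020)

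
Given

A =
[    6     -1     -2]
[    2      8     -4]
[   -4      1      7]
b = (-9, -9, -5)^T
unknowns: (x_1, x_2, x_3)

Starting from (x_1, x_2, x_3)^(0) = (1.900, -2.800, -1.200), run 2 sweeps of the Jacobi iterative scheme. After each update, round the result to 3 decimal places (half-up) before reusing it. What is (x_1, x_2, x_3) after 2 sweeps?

(-1.610, -0.148, -1.753)

Iteration 1:
  x_1 = (-9 - (-1)·-2.800 - (-2)·-1.200) / (6) = -2.367
  x_2 = (-9 - (2)·1.900 - (-4)·-1.200) / (8) = -2.200
  x_3 = (-5 - (-4)·1.900 - (1)·-2.800) / (7) = 0.771
Iteration 2:
  x_1 = (-9 - (-1)·-2.200 - (-2)·0.771) / (6) = -1.610
  x_2 = (-9 - (2)·-2.367 - (-4)·0.771) / (8) = -0.148
  x_3 = (-5 - (-4)·-2.367 - (1)·-2.200) / (7) = -1.753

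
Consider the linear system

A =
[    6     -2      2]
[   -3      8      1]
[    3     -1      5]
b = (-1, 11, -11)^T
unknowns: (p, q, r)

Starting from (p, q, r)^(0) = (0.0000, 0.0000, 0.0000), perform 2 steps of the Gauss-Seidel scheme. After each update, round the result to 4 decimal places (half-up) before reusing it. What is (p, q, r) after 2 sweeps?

(0.8833, 1.9359, -2.3428)

Iteration 1:
  p = (-1 - (-2)·0.0000 - (2)·0.0000) / (6) = -0.1667
  q = (11 - (-3)·-0.1667 - (1)·0.0000) / (8) = 1.3125
  r = (-11 - (3)·-0.1667 - (-1)·1.3125) / (5) = -1.8375
Iteration 2:
  p = (-1 - (-2)·1.3125 - (2)·-1.8375) / (6) = 0.8833
  q = (11 - (-3)·0.8833 - (1)·-1.8375) / (8) = 1.9359
  r = (-11 - (3)·0.8833 - (-1)·1.9359) / (5) = -2.3428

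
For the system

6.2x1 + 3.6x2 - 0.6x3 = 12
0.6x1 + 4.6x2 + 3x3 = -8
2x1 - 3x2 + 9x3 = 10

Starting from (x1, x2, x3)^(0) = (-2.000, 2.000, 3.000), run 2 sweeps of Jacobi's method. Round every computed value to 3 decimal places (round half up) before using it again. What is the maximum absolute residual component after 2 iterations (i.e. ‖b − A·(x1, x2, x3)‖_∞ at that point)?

5.832

Iteration 1:
  x1 = (12 - (3.6)·2.000 - (-0.6)·3.000) / (6.2) = 1.065
  x2 = (-8 - (0.6)·-2.000 - (3)·3.000) / (4.6) = -3.435
  x3 = (10 - (2)·-2.000 - (-3)·2.000) / (9) = 2.222
Iteration 2:
  x1 = (12 - (3.6)·-3.435 - (-0.6)·2.222) / (6.2) = 4.145
  x2 = (-8 - (0.6)·1.065 - (3)·2.222) / (4.6) = -3.327
  x3 = (10 - (2)·1.065 - (-3)·-3.435) / (9) = -0.271
Residual b − A·x = (-1.884, 5.630, -5.832); ∞-norm = 5.832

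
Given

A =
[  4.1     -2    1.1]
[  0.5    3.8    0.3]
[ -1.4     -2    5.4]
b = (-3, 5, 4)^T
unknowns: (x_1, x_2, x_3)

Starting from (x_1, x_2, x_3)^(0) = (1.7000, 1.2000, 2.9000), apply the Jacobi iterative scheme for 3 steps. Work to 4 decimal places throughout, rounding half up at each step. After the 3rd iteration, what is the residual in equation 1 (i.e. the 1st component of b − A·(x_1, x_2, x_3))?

-0.1521

Iteration 1:
  x_1 = (-3 - (-2)·1.2000 - (1.1)·2.9000) / (4.1) = -0.9244
  x_2 = (5 - (0.5)·1.7000 - (0.3)·2.9000) / (3.8) = 0.8632
  x_3 = (4 - (-1.4)·1.7000 - (-2)·1.2000) / (5.4) = 1.6259
Iteration 2:
  x_1 = (-3 - (-2)·0.8632 - (1.1)·1.6259) / (4.1) = -0.7469
  x_2 = (5 - (0.5)·-0.9244 - (0.3)·1.6259) / (3.8) = 1.3091
  x_3 = (4 - (-1.4)·-0.9244 - (-2)·0.8632) / (5.4) = 0.8208
Iteration 3:
  x_1 = (-3 - (-2)·1.3091 - (1.1)·0.8208) / (4.1) = -0.3133
  x_2 = (5 - (0.5)·-0.7469 - (0.3)·0.8208) / (3.8) = 1.3493
  x_3 = (4 - (-1.4)·-0.7469 - (-2)·1.3091) / (5.4) = 1.0320
Residual b − A·x = (-0.1521, -0.2803, 0.6872)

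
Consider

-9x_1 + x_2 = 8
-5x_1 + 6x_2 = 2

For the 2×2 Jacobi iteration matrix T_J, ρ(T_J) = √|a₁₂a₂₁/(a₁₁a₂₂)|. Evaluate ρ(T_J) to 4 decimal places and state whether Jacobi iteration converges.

0.3043

a₁₂a₂₁/(a₁₁a₂₂) = (1)·(-5) / ((-9)·(6)) = 0.092593
ρ = √|0.092593| = √0.092593 = 0.3043
ρ < 1, so Jacobi converges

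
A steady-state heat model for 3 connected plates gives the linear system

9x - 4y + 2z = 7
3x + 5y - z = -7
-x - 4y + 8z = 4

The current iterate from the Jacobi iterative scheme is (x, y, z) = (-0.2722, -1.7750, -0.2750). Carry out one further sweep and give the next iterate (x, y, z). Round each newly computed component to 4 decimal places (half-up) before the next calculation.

One sweep:
  x = (7 - (-4)·-1.7750 - (2)·-0.2750) / (9) = 0.0500
  y = (-7 - (3)·-0.2722 - (-1)·-0.2750) / (5) = -1.2917
  z = (4 - (-1)·-0.2722 - (-4)·-1.7750) / (8) = -0.4215

(0.0500, -1.2917, -0.4215)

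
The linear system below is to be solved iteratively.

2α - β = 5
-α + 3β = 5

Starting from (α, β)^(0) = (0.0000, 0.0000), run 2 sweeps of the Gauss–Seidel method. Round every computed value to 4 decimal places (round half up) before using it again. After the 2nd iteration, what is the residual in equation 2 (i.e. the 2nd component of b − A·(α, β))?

Iteration 1:
  α = (5 - (-1)·0.0000) / (2) = 2.5000
  β = (5 - (-1)·2.5000) / (3) = 2.5000
Iteration 2:
  α = (5 - (-1)·2.5000) / (2) = 3.7500
  β = (5 - (-1)·3.7500) / (3) = 2.9167
Residual b − A·x = (0.4167, -0.0001)

-0.0001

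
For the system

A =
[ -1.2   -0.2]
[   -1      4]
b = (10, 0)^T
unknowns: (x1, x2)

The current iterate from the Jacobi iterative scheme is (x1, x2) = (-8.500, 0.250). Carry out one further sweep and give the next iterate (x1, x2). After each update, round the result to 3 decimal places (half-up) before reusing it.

One sweep:
  x1 = (10 - (-0.2)·0.250) / (-1.2) = -8.375
  x2 = (0 - (-1)·-8.500) / (4) = -2.125

(-8.375, -2.125)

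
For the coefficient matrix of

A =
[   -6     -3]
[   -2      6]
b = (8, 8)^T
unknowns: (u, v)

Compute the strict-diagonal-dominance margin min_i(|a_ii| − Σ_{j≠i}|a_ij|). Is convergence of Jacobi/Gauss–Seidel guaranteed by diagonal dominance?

3

row 1: |-6| − (3) = 3
row 2: |6| − (2) = 4
minimum over rows = 3 → strictly diagonally dominant (convergence guaranteed)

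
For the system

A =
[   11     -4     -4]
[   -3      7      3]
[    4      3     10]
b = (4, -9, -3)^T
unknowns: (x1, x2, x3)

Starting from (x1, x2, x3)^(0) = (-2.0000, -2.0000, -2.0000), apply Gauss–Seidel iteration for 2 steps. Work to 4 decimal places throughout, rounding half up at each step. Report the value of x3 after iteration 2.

0.0400

Iteration 1:
  x1 = (4 - (-4)·-2.0000 - (-4)·-2.0000) / (11) = -1.0909
  x2 = (-9 - (-3)·-1.0909 - (3)·-2.0000) / (7) = -0.8961
  x3 = (-3 - (4)·-1.0909 - (3)·-0.8961) / (10) = 0.4052
Iteration 2:
  x1 = (4 - (-4)·-0.8961 - (-4)·0.4052) / (11) = 0.1851
  x2 = (-9 - (-3)·0.1851 - (3)·0.4052) / (7) = -1.3800
  x3 = (-3 - (4)·0.1851 - (3)·-1.3800) / (10) = 0.0400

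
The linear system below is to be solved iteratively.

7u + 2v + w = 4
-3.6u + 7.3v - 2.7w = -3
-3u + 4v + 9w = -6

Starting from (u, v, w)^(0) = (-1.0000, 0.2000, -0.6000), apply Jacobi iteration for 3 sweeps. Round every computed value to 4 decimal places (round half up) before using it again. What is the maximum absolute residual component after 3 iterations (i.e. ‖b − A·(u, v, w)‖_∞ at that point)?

3.5483

Iteration 1:
  u = (4 - (2)·0.2000 - (1)·-0.6000) / (7) = 0.6000
  v = (-3 - (-3.6)·-1.0000 - (-2.7)·-0.6000) / (7.3) = -1.1260
  w = (-6 - (-3)·-1.0000 - (4)·0.2000) / (9) = -1.0889
Iteration 2:
  u = (4 - (2)·-1.1260 - (1)·-1.0889) / (7) = 1.0487
  v = (-3 - (-3.6)·0.6000 - (-2.7)·-1.0889) / (7.3) = -0.5178
  w = (-6 - (-3)·0.6000 - (4)·-1.1260) / (9) = 0.0338
Iteration 3:
  u = (4 - (2)·-0.5178 - (1)·0.0338) / (7) = 0.7145
  v = (-3 - (-3.6)·1.0487 - (-2.7)·0.0338) / (7.3) = 0.1187
  w = (-6 - (-3)·1.0487 - (4)·-0.5178) / (9) = -0.0870
Residual b − A·x = (-1.1519, -1.5292, -3.5483); ∞-norm = 3.5483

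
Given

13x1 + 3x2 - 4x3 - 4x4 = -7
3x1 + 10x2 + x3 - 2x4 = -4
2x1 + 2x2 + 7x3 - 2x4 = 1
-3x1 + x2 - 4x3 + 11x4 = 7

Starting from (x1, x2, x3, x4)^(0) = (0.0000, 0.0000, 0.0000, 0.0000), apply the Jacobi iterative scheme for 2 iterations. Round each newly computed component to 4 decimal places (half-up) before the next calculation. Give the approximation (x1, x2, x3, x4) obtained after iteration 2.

Iteration 1:
  x1 = (-7 - (3)·0.0000 - (-4)·0.0000 - (-4)·0.0000) / (13) = -0.5385
  x2 = (-4 - (3)·0.0000 - (1)·0.0000 - (-2)·0.0000) / (10) = -0.4000
  x3 = (1 - (2)·0.0000 - (2)·0.0000 - (-2)·0.0000) / (7) = 0.1429
  x4 = (7 - (-3)·0.0000 - (1)·0.0000 - (-4)·0.0000) / (11) = 0.6364
Iteration 2:
  x1 = (-7 - (3)·-0.4000 - (-4)·0.1429 - (-4)·0.6364) / (13) = -0.2064
  x2 = (-4 - (3)·-0.5385 - (1)·0.1429 - (-2)·0.6364) / (10) = -0.1255
  x3 = (1 - (2)·-0.5385 - (2)·-0.4000 - (-2)·0.6364) / (7) = 0.5928
  x4 = (7 - (-3)·-0.5385 - (1)·-0.4000 - (-4)·0.1429) / (11) = 0.5778

(-0.2064, -0.1255, 0.5928, 0.5778)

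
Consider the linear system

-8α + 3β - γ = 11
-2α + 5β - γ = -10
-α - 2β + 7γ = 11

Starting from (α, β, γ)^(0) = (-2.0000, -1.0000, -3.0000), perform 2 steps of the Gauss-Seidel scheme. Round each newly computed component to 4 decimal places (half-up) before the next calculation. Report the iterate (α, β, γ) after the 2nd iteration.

(-2.6156, -2.9512, 0.3546)

Iteration 1:
  α = (11 - (3)·-1.0000 - (-1)·-3.0000) / (-8) = -1.3750
  β = (-10 - (-2)·-1.3750 - (-1)·-3.0000) / (5) = -3.1500
  γ = (11 - (-1)·-1.3750 - (-2)·-3.1500) / (7) = 0.4750
Iteration 2:
  α = (11 - (3)·-3.1500 - (-1)·0.4750) / (-8) = -2.6156
  β = (-10 - (-2)·-2.6156 - (-1)·0.4750) / (5) = -2.9512
  γ = (11 - (-1)·-2.6156 - (-2)·-2.9512) / (7) = 0.3546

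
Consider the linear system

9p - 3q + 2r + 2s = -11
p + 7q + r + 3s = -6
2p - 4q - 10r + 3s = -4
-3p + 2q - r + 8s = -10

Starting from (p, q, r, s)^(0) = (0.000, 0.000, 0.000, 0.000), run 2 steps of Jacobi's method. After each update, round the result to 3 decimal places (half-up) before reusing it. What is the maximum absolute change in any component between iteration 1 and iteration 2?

0.653

Iteration 1:
  p = (-11 - (-3)·0.000 - (2)·0.000 - (2)·0.000) / (9) = -1.222
  q = (-6 - (1)·0.000 - (1)·0.000 - (3)·0.000) / (7) = -0.857
  r = (-4 - (2)·0.000 - (-4)·0.000 - (3)·0.000) / (-10) = 0.400
  s = (-10 - (-3)·0.000 - (2)·0.000 - (-1)·0.000) / (8) = -1.250
Iteration 2:
  p = (-11 - (-3)·-0.857 - (2)·0.400 - (2)·-1.250) / (9) = -1.319
  q = (-6 - (1)·-1.222 - (1)·0.400 - (3)·-1.250) / (7) = -0.204
  r = (-4 - (2)·-1.222 - (-4)·-0.857 - (3)·-1.250) / (-10) = 0.123
  s = (-10 - (-3)·-1.222 - (2)·-0.857 - (-1)·0.400) / (8) = -1.444
Change: (-0.097, 0.653, -0.277, -0.194) → max |·| = 0.653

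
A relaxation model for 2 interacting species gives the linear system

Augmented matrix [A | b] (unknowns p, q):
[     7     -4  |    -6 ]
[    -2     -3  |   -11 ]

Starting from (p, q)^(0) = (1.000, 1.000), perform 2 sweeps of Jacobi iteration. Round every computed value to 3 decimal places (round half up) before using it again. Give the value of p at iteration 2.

0.857

Iteration 1:
  p = (-6 - (-4)·1.000) / (7) = -0.286
  q = (-11 - (-2)·1.000) / (-3) = 3.000
Iteration 2:
  p = (-6 - (-4)·3.000) / (7) = 0.857
  q = (-11 - (-2)·-0.286) / (-3) = 3.857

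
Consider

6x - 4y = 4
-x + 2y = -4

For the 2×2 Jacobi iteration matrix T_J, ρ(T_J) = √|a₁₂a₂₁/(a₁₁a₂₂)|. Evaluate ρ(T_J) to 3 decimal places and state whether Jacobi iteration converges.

0.577

a₁₂a₂₁/(a₁₁a₂₂) = (-4)·(-1) / ((6)·(2)) = 0.333333
ρ = √|0.333333| = √0.333333 = 0.577
ρ < 1, so Jacobi converges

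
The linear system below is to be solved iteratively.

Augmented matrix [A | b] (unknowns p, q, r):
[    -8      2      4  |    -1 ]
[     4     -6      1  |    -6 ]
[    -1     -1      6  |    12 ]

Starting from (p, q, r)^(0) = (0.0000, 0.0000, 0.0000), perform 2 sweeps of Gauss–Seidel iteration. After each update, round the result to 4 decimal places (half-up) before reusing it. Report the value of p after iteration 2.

1.4965

Iteration 1:
  p = (-1 - (2)·0.0000 - (4)·0.0000) / (-8) = 0.1250
  q = (-6 - (4)·0.1250 - (1)·0.0000) / (-6) = 1.0833
  r = (12 - (-1)·0.1250 - (-1)·1.0833) / (6) = 2.2014
Iteration 2:
  p = (-1 - (2)·1.0833 - (4)·2.2014) / (-8) = 1.4965
  q = (-6 - (4)·1.4965 - (1)·2.2014) / (-6) = 2.3646
  r = (12 - (-1)·1.4965 - (-1)·2.3646) / (6) = 2.6435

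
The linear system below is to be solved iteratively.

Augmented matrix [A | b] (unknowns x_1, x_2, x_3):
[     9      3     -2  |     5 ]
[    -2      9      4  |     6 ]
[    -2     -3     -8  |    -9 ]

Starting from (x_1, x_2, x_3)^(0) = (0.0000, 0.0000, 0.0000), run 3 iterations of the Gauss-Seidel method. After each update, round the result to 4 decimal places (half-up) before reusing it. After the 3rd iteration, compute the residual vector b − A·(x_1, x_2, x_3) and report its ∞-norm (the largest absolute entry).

0.0909

Iteration 1:
  x_1 = (5 - (3)·0.0000 - (-2)·0.0000) / (9) = 0.5556
  x_2 = (6 - (-2)·0.5556 - (4)·0.0000) / (9) = 0.7901
  x_3 = (-9 - (-2)·0.5556 - (-3)·0.7901) / (-8) = 0.6898
Iteration 2:
  x_1 = (5 - (3)·0.7901 - (-2)·0.6898) / (9) = 0.4455
  x_2 = (6 - (-2)·0.4455 - (4)·0.6898) / (9) = 0.4591
  x_3 = (-9 - (-2)·0.4455 - (-3)·0.4591) / (-8) = 0.8415
Iteration 3:
  x_1 = (5 - (3)·0.4591 - (-2)·0.8415) / (9) = 0.5895
  x_2 = (6 - (-2)·0.5895 - (4)·0.8415) / (9) = 0.4237
  x_3 = (-9 - (-2)·0.5895 - (-3)·0.4237) / (-8) = 0.8187
Residual b − A·x = (0.0608, 0.0909, -0.0003); ∞-norm = 0.0909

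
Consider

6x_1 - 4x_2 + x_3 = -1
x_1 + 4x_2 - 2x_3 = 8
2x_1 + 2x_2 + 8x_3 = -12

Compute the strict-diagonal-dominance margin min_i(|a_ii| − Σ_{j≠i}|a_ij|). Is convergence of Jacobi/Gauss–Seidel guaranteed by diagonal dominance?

1

row 1: |6| − (4+1) = 1
row 2: |4| − (1+2) = 1
row 3: |8| − (2+2) = 4
minimum over rows = 1 → strictly diagonally dominant (convergence guaranteed)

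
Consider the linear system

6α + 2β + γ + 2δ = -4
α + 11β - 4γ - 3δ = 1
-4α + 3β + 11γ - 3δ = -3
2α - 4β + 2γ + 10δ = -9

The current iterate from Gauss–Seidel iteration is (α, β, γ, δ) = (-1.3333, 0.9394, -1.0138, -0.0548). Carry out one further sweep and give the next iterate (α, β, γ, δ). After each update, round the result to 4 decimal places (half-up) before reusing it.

(-0.7926, -0.2206, -0.5157, -0.7266)

One sweep:
  α = (-4 - (2)·0.9394 - (1)·-1.0138 - (2)·-0.0548) / (6) = -0.7926
  β = (1 - (1)·-0.7926 - (-4)·-1.0138 - (-3)·-0.0548) / (11) = -0.2206
  γ = (-3 - (-4)·-0.7926 - (3)·-0.2206 - (-3)·-0.0548) / (11) = -0.5157
  δ = (-9 - (2)·-0.7926 - (-4)·-0.2206 - (2)·-0.5157) / (10) = -0.7266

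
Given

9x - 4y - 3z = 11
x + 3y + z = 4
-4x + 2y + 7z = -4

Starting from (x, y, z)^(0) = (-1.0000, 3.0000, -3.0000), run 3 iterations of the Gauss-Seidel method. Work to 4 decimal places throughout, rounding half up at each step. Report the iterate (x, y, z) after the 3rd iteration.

(1.6661, 0.6659, 0.1904)

Iteration 1:
  x = (11 - (-4)·3.0000 - (-3)·-3.0000) / (9) = 1.5556
  y = (4 - (1)·1.5556 - (1)·-3.0000) / (3) = 1.8148
  z = (-4 - (-4)·1.5556 - (2)·1.8148) / (7) = -0.2010
Iteration 2:
  x = (11 - (-4)·1.8148 - (-3)·-0.2010) / (9) = 1.9618
  y = (4 - (1)·1.9618 - (1)·-0.2010) / (3) = 0.7464
  z = (-4 - (-4)·1.9618 - (2)·0.7464) / (7) = 0.3363
Iteration 3:
  x = (11 - (-4)·0.7464 - (-3)·0.3363) / (9) = 1.6661
  y = (4 - (1)·1.6661 - (1)·0.3363) / (3) = 0.6659
  z = (-4 - (-4)·1.6661 - (2)·0.6659) / (7) = 0.1904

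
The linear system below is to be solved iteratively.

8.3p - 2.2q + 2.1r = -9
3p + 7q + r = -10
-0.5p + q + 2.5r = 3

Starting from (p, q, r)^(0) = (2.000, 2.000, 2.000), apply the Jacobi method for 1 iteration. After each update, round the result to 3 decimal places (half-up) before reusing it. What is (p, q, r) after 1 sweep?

(-1.060, -2.571, 0.800)

Iteration 1:
  p = (-9 - (-2.2)·2.000 - (2.1)·2.000) / (8.3) = -1.060
  q = (-10 - (3)·2.000 - (1)·2.000) / (7) = -2.571
  r = (3 - (-0.5)·2.000 - (1)·2.000) / (2.5) = 0.800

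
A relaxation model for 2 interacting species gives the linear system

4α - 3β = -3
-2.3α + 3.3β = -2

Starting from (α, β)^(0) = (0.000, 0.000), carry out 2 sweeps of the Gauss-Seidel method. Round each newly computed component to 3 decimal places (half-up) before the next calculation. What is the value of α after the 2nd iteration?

Iteration 1:
  α = (-3 - (-3)·0.000) / (4) = -0.750
  β = (-2 - (-2.3)·-0.750) / (3.3) = -1.129
Iteration 2:
  α = (-3 - (-3)·-1.129) / (4) = -1.597
  β = (-2 - (-2.3)·-1.597) / (3.3) = -1.719

-1.597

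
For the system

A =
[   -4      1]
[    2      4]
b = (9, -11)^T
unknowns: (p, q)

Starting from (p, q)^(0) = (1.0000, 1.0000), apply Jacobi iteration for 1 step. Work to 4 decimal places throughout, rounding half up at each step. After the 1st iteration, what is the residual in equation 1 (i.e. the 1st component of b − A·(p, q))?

4.2500

Iteration 1:
  p = (9 - (1)·1.0000) / (-4) = -2.0000
  q = (-11 - (2)·1.0000) / (4) = -3.2500
Residual b − A·x = (4.2500, 6.0000)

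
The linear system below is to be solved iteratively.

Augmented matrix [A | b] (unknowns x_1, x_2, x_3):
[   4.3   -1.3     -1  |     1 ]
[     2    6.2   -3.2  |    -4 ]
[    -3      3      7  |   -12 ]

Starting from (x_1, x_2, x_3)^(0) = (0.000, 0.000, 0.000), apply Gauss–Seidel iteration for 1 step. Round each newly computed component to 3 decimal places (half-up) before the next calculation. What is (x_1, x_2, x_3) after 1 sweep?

(0.233, -0.720, -1.306)

Iteration 1:
  x_1 = (1 - (-1.3)·0.000 - (-1)·0.000) / (4.3) = 0.233
  x_2 = (-4 - (2)·0.233 - (-3.2)·0.000) / (6.2) = -0.720
  x_3 = (-12 - (-3)·0.233 - (3)·-0.720) / (7) = -1.306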